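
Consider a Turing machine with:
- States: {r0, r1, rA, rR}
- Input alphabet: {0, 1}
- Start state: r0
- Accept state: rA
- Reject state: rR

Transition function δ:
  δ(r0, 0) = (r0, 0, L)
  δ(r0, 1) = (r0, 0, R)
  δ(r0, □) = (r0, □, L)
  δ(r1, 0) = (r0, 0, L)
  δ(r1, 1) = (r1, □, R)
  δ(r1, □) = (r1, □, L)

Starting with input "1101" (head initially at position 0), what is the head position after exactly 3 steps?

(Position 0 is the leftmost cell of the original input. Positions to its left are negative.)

Execution trace (head position shown):
Step 0: [r0]1101  (head at position 0)
Step 1: move right → 0[r0]101  (head at position 1)
Step 2: move right → 00[r0]01  (head at position 2)
Step 3: move left → 0[r0]001  (head at position 1)

After 3 steps, the head is at position 1.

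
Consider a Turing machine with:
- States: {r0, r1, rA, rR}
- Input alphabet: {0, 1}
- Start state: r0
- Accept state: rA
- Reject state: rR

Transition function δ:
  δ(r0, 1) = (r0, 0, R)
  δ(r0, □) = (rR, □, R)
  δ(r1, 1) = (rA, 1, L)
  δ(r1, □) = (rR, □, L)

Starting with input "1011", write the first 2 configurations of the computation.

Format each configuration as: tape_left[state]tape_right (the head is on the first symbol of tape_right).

Transitions applied:
Step 1: δ(r0, 1) = (r0, 0, R)

The first 2 configurations are:
[r0]1011 ⊢ 0[r0]011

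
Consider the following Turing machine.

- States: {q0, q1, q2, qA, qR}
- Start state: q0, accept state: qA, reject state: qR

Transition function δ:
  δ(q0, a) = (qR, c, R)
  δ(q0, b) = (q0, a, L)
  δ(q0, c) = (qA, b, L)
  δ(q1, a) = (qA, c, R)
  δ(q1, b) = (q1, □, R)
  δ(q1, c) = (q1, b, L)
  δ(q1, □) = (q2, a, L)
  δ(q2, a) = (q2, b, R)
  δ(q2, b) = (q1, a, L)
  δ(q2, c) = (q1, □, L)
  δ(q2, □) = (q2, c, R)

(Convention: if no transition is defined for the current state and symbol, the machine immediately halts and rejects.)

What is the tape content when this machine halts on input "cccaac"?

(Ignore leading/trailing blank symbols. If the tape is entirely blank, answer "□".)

Execution trace:
Initial: [q0]cccaac
Step 1: δ(q0, c) = (qA, b, L) → [qA]□bccaac

The machine reaches the accept state qA and halts.

Final tape (ignoring leading/trailing blanks): bccaac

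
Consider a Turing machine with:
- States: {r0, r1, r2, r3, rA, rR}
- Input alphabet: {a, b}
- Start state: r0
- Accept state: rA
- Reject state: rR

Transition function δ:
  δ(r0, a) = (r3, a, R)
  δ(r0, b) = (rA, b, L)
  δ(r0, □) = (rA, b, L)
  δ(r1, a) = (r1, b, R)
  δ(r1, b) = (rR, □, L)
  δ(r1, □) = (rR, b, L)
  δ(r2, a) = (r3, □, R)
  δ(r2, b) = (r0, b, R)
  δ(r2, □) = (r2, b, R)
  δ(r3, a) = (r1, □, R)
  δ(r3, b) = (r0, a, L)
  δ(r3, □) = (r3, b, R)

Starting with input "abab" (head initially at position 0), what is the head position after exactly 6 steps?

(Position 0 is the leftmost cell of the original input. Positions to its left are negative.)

Execution trace (head position shown):
Step 0: [r0]abab  (head at position 0)
Step 1: move right → a[r3]bab  (head at position 1)
Step 2: move left → [r0]aaab  (head at position 0)
Step 3: move right → a[r3]aab  (head at position 1)
Step 4: move right → a□[r1]ab  (head at position 2)
Step 5: move right → a□b[r1]b  (head at position 3)
Step 6: move left → a□[rR]b□  (head at position 2)

After 6 steps, the head is at position 2.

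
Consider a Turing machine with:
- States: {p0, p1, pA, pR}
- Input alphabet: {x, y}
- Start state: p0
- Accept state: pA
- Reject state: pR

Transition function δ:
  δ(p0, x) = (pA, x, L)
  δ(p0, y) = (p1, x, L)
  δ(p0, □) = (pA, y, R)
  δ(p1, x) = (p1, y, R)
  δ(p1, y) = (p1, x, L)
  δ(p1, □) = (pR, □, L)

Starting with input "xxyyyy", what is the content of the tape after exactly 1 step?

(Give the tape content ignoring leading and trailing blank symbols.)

Execution trace:
Initial: [p0]xxyyyy
Step 1: δ(p0, x) = (pA, x, L) → [pA]□xxyyyy

The machine reaches the accept state pA and halts.

After 1 step, the tape (ignoring leading/trailing blanks) is: xxyyyy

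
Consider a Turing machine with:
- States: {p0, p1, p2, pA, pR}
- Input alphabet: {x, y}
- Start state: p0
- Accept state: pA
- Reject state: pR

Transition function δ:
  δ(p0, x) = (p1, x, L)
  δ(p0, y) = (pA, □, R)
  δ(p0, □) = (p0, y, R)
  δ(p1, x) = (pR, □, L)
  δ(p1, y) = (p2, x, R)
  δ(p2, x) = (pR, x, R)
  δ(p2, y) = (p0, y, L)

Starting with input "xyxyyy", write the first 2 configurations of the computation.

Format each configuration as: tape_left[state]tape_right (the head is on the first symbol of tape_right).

Transitions applied:
Step 1: δ(p0, x) = (p1, x, L)

The first 2 configurations are:
[p0]xyxyyy ⊢ [p1]□xyxyyy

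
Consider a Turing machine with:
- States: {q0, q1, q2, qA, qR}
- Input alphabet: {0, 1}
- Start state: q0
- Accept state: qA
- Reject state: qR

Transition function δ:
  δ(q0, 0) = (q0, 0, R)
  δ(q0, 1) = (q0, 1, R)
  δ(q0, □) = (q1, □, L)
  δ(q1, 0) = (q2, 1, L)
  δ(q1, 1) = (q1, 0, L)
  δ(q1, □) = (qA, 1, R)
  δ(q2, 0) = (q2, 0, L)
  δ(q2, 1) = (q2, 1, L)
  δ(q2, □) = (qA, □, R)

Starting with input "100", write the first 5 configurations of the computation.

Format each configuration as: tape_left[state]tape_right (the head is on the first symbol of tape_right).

Transitions applied:
Step 1: δ(q0, 1) = (q0, 1, R)
Step 2: δ(q0, 0) = (q0, 0, R)
Step 3: δ(q0, 0) = (q0, 0, R)
Step 4: δ(q0, □) = (q1, □, L)

The first 5 configurations are:
[q0]100 ⊢ 1[q0]00 ⊢ 10[q0]0 ⊢ 100[q0]□ ⊢ 10[q1]0□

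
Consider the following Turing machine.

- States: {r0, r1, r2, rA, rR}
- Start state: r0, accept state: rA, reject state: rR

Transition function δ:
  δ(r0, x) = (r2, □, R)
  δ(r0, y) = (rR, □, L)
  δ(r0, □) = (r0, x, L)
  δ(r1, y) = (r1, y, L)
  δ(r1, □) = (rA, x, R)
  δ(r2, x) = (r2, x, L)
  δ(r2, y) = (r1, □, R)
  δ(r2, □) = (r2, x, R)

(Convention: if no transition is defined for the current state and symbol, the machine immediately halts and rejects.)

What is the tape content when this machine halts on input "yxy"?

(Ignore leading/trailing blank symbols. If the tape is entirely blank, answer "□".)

Execution trace:
Initial: [r0]yxy
Step 1: δ(r0, y) = (rR, □, L) → [rR]□□xy

The machine reaches the reject state rR and halts.

Final tape (ignoring leading/trailing blanks): xy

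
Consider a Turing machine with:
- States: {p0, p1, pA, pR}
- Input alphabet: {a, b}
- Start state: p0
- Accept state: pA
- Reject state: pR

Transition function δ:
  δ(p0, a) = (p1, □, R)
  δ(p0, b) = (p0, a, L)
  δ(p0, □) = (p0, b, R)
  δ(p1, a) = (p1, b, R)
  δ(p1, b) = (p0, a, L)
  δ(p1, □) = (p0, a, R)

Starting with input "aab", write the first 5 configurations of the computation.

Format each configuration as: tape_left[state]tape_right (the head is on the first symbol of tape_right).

Transitions applied:
Step 1: δ(p0, a) = (p1, □, R)
Step 2: δ(p1, a) = (p1, b, R)
Step 3: δ(p1, b) = (p0, a, L)
Step 4: δ(p0, b) = (p0, a, L)

The first 5 configurations are:
[p0]aab ⊢ □[p1]ab ⊢ □b[p1]b ⊢ □[p0]ba ⊢ [p0]□aa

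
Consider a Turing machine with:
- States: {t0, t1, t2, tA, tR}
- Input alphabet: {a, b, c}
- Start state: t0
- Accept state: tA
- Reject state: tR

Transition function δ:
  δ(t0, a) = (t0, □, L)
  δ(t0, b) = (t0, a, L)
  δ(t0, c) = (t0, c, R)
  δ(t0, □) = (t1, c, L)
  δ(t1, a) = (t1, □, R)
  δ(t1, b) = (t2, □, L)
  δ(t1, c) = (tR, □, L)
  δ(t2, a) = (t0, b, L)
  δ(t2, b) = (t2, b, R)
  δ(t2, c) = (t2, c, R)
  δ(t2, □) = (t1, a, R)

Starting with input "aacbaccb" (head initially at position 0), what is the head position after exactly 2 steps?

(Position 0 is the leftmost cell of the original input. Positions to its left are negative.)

Execution trace (head position shown):
Step 0: [t0]aacbaccb  (head at position 0)
Step 1: move left → [t0]□□acbaccb  (head at position -1)
Step 2: move left → [t1]□c□acbaccb  (head at position -2)

After 2 steps, the head is at position -2.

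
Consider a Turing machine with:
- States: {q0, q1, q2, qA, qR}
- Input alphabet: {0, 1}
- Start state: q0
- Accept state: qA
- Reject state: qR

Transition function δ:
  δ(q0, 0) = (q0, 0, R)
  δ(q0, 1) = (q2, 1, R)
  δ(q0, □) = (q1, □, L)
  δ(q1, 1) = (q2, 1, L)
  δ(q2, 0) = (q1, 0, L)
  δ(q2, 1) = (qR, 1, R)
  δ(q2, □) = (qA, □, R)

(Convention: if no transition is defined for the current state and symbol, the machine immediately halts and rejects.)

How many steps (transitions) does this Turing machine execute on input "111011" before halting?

Execution trace:
Initial: [q0]111011
Step 1: δ(q0, 1) = (q2, 1, R) → 1[q2]11011
Step 2: δ(q2, 1) = (qR, 1, R) → 11[qR]1011

The machine reaches the reject state qR and halts.

The machine executed 2 steps before halting.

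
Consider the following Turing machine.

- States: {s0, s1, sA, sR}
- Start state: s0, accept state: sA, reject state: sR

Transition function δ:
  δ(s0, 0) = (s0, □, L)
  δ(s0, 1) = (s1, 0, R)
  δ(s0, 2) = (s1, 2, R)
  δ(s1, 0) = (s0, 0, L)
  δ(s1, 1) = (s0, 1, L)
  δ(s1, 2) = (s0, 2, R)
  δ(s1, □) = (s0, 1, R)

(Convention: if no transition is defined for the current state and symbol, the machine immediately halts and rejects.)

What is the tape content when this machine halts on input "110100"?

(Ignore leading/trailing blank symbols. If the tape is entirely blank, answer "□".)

Execution trace:
Initial: [s0]110100
Step 1: δ(s0, 1) = (s1, 0, R) → 0[s1]10100
Step 2: δ(s1, 1) = (s0, 1, L) → [s0]010100
Step 3: δ(s0, 0) = (s0, □, L) → [s0]□□10100

No transition is defined for δ(s0, □). By convention the machine halts and rejects.

Final tape (ignoring leading/trailing blanks): 10100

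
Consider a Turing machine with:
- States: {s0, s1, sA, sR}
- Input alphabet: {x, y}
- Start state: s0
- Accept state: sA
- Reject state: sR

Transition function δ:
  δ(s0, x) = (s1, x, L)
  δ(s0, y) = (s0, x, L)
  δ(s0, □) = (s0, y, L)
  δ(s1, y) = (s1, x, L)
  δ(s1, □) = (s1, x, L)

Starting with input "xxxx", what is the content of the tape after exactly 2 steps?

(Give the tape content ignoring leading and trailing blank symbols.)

Execution trace:
Initial: [s0]xxxx
Step 1: δ(s0, x) = (s1, x, L) → [s1]□xxxx
Step 2: δ(s1, □) = (s1, x, L) → [s1]□xxxxx

After 2 steps, the tape (ignoring leading/trailing blanks) is: xxxxx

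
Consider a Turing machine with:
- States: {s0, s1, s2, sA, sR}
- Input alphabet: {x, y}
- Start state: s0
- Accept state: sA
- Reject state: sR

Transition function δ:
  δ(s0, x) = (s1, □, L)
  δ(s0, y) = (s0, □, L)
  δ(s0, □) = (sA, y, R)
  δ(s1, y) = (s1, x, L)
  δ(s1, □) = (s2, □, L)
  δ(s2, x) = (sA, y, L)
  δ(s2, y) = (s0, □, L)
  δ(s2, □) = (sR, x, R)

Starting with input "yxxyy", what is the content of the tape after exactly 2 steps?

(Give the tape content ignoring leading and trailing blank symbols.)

Execution trace:
Initial: [s0]yxxyy
Step 1: δ(s0, y) = (s0, □, L) → [s0]□□xxyy
Step 2: δ(s0, □) = (sA, y, R) → y[sA]□xxyy

The machine reaches the accept state sA and halts.

After 2 steps, the tape (ignoring leading/trailing blanks) is: y□xxyy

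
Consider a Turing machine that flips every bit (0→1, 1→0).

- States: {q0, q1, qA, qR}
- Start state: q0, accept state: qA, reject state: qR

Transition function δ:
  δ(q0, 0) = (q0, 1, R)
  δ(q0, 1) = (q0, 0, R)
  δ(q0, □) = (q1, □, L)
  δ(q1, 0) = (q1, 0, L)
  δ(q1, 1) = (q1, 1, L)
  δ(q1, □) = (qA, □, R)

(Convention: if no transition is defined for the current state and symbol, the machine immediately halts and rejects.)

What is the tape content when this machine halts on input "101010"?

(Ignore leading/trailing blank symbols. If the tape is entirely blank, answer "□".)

Execution trace:
Initial: [q0]101010
Step 1: δ(q0, 1) = (q0, 0, R) → 0[q0]01010
Step 2: δ(q0, 0) = (q0, 1, R) → 01[q0]1010
Step 3: δ(q0, 1) = (q0, 0, R) → 010[q0]010
Step 4: δ(q0, 0) = (q0, 1, R) → 0101[q0]10
Step 5: δ(q0, 1) = (q0, 0, R) → 01010[q0]0
Step 6: δ(q0, 0) = (q0, 1, R) → 010101[q0]□
Step 7: δ(q0, □) = (q1, □, L) → 01010[q1]1□
Step 8: δ(q1, 1) = (q1, 1, L) → 0101[q1]01□
Step 9: δ(q1, 0) = (q1, 0, L) → 010[q1]101□
Step 10: δ(q1, 1) = (q1, 1, L) → 01[q1]0101□
Step 11: δ(q1, 0) = (q1, 0, L) → 0[q1]10101□
Step 12: δ(q1, 1) = (q1, 1, L) → [q1]010101□
Step 13: δ(q1, 0) = (q1, 0, L) → [q1]□010101□
Step 14: δ(q1, □) = (qA, □, R) → □[qA]010101□

The machine reaches the accept state qA and halts.

Final tape (ignoring leading/trailing blanks): 010101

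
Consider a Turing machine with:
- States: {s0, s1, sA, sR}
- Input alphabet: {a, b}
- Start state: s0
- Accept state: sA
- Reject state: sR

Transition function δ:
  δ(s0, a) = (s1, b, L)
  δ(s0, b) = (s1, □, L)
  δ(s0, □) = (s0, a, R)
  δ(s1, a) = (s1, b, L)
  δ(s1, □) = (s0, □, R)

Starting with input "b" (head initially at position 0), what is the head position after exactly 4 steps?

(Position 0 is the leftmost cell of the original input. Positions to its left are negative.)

Execution trace (head position shown):
Step 0: [s0]b  (head at position 0)
Step 1: move left → [s1]□□  (head at position -1)
Step 2: move right → □[s0]□  (head at position 0)
Step 3: move right → □a[s0]□  (head at position 1)
Step 4: move right → □aa[s0]□  (head at position 2)

After 4 steps, the head is at position 2.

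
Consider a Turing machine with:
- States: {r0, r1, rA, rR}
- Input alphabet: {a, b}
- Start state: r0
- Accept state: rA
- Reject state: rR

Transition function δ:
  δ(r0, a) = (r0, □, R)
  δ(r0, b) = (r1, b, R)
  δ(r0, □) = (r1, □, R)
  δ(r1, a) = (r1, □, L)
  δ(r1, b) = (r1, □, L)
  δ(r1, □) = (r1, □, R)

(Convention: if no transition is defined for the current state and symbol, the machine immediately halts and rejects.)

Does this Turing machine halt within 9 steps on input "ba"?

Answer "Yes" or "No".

Execution trace:
Initial: [r0]ba
Step 1: δ(r0, b) = (r1, b, R) → b[r1]a
Step 2: δ(r1, a) = (r1, □, L) → [r1]b□
Step 3: δ(r1, b) = (r1, □, L) → [r1]□□□
Step 4: δ(r1, □) = (r1, □, R) → □[r1]□□
Step 5: δ(r1, □) = (r1, □, R) → □□[r1]□
Step 6: δ(r1, □) = (r1, □, R) → □□□[r1]□
Step 7: δ(r1, □) = (r1, □, R) → □□□□[r1]□
Step 8: δ(r1, □) = (r1, □, R) → □□□□□[r1]□
Step 9: δ(r1, □) = (r1, □, R) → □□□□□□[r1]□

The machine has not reached a halting state after 9 steps.
The machine did not halt within the 9-step bound.

Answer: No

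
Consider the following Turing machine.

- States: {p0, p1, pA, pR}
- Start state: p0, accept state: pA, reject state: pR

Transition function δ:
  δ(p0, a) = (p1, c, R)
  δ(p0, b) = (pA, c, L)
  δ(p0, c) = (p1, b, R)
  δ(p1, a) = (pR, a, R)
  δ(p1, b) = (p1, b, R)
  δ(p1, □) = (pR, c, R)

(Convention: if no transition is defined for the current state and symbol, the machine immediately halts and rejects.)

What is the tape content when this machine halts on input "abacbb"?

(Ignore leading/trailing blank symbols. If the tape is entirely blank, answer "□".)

Execution trace:
Initial: [p0]abacbb
Step 1: δ(p0, a) = (p1, c, R) → c[p1]bacbb
Step 2: δ(p1, b) = (p1, b, R) → cb[p1]acbb
Step 3: δ(p1, a) = (pR, a, R) → cba[pR]cbb

The machine reaches the reject state pR and halts.

Final tape (ignoring leading/trailing blanks): cbacbb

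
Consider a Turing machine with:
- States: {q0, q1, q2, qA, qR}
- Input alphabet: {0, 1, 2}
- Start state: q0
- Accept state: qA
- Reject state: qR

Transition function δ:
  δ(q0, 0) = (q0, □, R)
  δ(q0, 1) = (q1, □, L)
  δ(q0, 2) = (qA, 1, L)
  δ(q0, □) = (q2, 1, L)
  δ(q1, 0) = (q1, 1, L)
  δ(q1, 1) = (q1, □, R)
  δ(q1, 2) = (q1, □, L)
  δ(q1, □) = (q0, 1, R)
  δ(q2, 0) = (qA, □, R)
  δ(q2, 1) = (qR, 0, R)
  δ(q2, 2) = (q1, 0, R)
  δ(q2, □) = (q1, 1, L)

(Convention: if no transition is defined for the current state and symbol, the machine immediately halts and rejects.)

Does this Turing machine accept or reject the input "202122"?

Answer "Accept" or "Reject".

Execution trace:
Initial: [q0]202122
Step 1: δ(q0, 2) = (qA, 1, L) → [qA]□102122

The machine reaches the accept state qA and halts.

Answer: Accept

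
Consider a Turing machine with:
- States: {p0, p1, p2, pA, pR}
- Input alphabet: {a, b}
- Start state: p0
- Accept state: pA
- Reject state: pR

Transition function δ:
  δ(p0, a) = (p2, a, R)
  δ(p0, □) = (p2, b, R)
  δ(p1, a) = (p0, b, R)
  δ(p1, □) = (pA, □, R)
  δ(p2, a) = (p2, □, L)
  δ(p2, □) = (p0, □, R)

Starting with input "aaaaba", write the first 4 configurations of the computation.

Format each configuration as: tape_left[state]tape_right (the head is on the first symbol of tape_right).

Transitions applied:
Step 1: δ(p0, a) = (p2, a, R)
Step 2: δ(p2, a) = (p2, □, L)
Step 3: δ(p2, a) = (p2, □, L)

The first 4 configurations are:
[p0]aaaaba ⊢ a[p2]aaaba ⊢ [p2]a□aaba ⊢ [p2]□□□aaba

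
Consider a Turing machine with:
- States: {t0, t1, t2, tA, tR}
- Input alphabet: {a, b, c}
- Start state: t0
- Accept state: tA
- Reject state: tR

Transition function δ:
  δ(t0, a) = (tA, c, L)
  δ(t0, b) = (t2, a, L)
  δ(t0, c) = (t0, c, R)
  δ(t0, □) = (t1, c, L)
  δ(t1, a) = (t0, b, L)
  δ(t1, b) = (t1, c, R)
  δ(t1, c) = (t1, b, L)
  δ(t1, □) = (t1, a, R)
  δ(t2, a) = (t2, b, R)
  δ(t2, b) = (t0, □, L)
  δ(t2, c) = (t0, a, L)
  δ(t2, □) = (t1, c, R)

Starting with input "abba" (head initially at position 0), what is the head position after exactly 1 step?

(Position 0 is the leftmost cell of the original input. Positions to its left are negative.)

Execution trace (head position shown):
Step 0: [t0]abba  (head at position 0)
Step 1: move left → [tA]□cbba  (head at position -1)

After 1 step, the head is at position -1.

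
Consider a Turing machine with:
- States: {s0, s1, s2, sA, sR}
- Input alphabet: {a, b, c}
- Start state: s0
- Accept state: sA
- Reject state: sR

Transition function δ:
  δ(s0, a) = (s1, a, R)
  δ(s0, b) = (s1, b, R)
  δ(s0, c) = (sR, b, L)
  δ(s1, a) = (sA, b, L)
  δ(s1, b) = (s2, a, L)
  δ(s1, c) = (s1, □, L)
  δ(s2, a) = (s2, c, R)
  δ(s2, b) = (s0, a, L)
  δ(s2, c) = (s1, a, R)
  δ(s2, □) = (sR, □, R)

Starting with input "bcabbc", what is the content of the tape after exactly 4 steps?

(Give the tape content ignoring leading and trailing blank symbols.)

Execution trace:
Initial: [s0]bcabbc
Step 1: δ(s0, b) = (s1, b, R) → b[s1]cabbc
Step 2: δ(s1, c) = (s1, □, L) → [s1]b□abbc
Step 3: δ(s1, b) = (s2, a, L) → [s2]□a□abbc
Step 4: δ(s2, □) = (sR, □, R) → □[sR]a□abbc

The machine reaches the reject state sR and halts.

After 4 steps, the tape (ignoring leading/trailing blanks) is: a□abbc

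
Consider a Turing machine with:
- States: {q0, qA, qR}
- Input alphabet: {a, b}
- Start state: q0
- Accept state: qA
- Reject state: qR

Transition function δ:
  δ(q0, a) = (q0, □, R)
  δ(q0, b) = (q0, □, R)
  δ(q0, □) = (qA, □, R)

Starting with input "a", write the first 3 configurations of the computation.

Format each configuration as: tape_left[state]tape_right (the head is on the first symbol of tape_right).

Transitions applied:
Step 1: δ(q0, a) = (q0, □, R)
Step 2: δ(q0, □) = (qA, □, R)

The first 3 configurations are:
[q0]a ⊢ □[q0]□ ⊢ □□[qA]□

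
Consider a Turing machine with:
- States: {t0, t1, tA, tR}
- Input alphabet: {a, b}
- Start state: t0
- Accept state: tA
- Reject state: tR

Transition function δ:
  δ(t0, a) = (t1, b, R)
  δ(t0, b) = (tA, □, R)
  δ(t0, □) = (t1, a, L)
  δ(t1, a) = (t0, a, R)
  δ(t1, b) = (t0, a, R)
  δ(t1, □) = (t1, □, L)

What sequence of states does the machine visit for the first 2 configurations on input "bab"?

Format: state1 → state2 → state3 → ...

Execution trace:
Initial: [t0]bab
Step 1: δ(t0, b) = (tA, □, R) → □[tA]ab

The machine reaches the accept state tA and halts.

State sequence: t0 → tA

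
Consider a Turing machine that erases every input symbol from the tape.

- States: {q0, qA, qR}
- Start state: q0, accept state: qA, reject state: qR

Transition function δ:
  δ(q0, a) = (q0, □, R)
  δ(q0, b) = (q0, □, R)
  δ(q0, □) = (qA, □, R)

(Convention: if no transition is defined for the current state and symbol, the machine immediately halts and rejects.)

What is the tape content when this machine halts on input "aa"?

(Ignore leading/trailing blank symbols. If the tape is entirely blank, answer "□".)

Execution trace:
Initial: [q0]aa
Step 1: δ(q0, a) = (q0, □, R) → □[q0]a
Step 2: δ(q0, a) = (q0, □, R) → □□[q0]□
Step 3: δ(q0, □) = (qA, □, R) → □□□[qA]□

The machine reaches the accept state qA and halts.

Final tape (ignoring leading/trailing blanks): □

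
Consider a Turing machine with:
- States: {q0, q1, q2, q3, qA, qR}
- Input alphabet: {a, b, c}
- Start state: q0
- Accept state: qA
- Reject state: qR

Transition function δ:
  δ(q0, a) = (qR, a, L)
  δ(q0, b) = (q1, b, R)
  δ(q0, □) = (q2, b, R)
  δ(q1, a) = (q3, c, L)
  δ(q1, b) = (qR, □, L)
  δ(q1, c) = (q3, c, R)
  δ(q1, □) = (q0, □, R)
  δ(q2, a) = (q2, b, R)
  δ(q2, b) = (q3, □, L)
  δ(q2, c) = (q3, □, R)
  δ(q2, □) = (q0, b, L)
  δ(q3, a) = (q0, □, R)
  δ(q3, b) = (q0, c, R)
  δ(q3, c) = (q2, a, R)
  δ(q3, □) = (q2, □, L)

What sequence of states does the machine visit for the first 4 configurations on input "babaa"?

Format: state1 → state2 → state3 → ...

Execution trace:
Initial: [q0]babaa
Step 1: δ(q0, b) = (q1, b, R) → b[q1]abaa
Step 2: δ(q1, a) = (q3, c, L) → [q3]bcbaa
Step 3: δ(q3, b) = (q0, c, R) → c[q0]cbaa

No transition is defined for δ(q0, c). By convention the machine halts and rejects.

State sequence: q0 → q1 → q3 → q0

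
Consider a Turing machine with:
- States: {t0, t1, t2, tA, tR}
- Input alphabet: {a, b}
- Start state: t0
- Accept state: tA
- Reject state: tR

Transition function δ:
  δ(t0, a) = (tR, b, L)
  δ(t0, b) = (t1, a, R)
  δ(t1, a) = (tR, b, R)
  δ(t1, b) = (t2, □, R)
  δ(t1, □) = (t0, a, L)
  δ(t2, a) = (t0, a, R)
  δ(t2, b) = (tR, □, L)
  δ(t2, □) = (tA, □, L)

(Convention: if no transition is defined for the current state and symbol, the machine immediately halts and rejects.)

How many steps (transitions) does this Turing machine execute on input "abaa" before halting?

Execution trace:
Initial: [t0]abaa
Step 1: δ(t0, a) = (tR, b, L) → [tR]□bbaa

The machine reaches the reject state tR and halts.

The machine executed 1 step before halting.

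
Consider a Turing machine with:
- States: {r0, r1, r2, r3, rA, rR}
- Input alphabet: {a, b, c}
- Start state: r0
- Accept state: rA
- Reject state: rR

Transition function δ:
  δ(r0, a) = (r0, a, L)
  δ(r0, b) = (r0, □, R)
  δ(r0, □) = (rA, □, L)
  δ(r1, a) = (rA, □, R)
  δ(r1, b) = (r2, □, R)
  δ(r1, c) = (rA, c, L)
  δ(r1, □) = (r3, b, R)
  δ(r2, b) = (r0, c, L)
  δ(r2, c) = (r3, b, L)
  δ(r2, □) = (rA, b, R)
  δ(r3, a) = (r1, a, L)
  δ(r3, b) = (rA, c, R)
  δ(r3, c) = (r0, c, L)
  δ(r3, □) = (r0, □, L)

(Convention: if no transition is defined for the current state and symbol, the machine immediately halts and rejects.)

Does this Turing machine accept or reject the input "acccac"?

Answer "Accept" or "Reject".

Execution trace:
Initial: [r0]acccac
Step 1: δ(r0, a) = (r0, a, L) → [r0]□acccac
Step 2: δ(r0, □) = (rA, □, L) → [rA]□□acccac

The machine reaches the accept state rA and halts.

Answer: Accept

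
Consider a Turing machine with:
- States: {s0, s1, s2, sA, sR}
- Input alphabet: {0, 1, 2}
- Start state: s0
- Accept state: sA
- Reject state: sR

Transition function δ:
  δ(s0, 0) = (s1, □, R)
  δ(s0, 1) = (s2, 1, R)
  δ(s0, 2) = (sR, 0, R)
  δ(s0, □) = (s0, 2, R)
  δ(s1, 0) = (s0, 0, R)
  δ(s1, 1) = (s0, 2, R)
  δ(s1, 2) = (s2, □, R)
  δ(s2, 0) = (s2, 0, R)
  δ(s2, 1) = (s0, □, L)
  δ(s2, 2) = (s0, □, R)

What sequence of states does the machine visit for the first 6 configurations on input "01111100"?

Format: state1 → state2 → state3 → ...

Execution trace:
Initial: [s0]01111100
Step 1: δ(s0, 0) = (s1, □, R) → □[s1]1111100
Step 2: δ(s1, 1) = (s0, 2, R) → □2[s0]111100
Step 3: δ(s0, 1) = (s2, 1, R) → □21[s2]11100
Step 4: δ(s2, 1) = (s0, □, L) → □2[s0]1□1100
Step 5: δ(s0, 1) = (s2, 1, R) → □21[s2]□1100

No transition is defined for δ(s2, □). By convention the machine halts and rejects.

State sequence: s0 → s1 → s0 → s2 → s0 → s2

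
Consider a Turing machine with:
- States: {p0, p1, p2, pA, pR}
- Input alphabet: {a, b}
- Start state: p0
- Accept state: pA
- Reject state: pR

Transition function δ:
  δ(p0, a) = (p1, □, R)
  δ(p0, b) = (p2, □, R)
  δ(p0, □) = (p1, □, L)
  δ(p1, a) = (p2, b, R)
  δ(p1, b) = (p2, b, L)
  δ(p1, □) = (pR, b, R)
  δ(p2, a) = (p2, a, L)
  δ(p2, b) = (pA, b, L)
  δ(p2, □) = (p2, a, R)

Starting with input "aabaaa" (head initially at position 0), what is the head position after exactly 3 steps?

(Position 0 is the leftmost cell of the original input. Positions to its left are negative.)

Execution trace (head position shown):
Step 0: [p0]aabaaa  (head at position 0)
Step 1: move right → □[p1]abaaa  (head at position 1)
Step 2: move right → □b[p2]baaa  (head at position 2)
Step 3: move left → □[pA]bbaaa  (head at position 1)

After 3 steps, the head is at position 1.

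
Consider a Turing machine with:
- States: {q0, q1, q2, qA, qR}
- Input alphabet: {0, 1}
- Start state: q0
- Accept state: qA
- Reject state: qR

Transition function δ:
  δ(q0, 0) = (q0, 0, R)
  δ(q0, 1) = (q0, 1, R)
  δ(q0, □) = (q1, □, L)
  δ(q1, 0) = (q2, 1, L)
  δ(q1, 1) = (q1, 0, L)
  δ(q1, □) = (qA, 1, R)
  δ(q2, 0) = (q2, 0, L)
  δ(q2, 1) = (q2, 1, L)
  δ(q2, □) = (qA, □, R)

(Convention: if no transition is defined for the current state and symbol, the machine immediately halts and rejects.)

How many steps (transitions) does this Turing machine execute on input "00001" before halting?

Execution trace:
Initial: [q0]00001
Step 1: δ(q0, 0) = (q0, 0, R) → 0[q0]0001
Step 2: δ(q0, 0) = (q0, 0, R) → 00[q0]001
Step 3: δ(q0, 0) = (q0, 0, R) → 000[q0]01
Step 4: δ(q0, 0) = (q0, 0, R) → 0000[q0]1
Step 5: δ(q0, 1) = (q0, 1, R) → 00001[q0]□
Step 6: δ(q0, □) = (q1, □, L) → 0000[q1]1□
Step 7: δ(q1, 1) = (q1, 0, L) → 000[q1]00□
Step 8: δ(q1, 0) = (q2, 1, L) → 00[q2]010□
Step 9: δ(q2, 0) = (q2, 0, L) → 0[q2]0010□
Step 10: δ(q2, 0) = (q2, 0, L) → [q2]00010□
Step 11: δ(q2, 0) = (q2, 0, L) → [q2]□00010□
Step 12: δ(q2, □) = (qA, □, R) → □[qA]00010□

The machine reaches the accept state qA and halts.

The machine executed 12 steps before halting.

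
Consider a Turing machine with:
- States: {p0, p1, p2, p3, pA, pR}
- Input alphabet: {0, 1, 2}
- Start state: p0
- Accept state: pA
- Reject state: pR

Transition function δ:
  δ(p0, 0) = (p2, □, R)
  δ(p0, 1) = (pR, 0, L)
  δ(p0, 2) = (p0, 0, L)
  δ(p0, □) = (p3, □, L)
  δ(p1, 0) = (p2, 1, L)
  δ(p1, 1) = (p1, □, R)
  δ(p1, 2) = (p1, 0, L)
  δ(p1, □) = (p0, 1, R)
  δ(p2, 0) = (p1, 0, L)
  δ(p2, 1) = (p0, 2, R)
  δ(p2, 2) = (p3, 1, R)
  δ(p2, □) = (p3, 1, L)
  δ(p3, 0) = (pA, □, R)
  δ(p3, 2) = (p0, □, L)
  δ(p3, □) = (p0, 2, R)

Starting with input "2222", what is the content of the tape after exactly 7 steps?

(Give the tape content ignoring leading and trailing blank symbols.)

Execution trace:
Initial: [p0]2222
Step 1: δ(p0, 2) = (p0, 0, L) → [p0]□0222
Step 2: δ(p0, □) = (p3, □, L) → [p3]□□0222
Step 3: δ(p3, □) = (p0, 2, R) → 2[p0]□0222
Step 4: δ(p0, □) = (p3, □, L) → [p3]2□0222
Step 5: δ(p3, 2) = (p0, □, L) → [p0]□□□0222
Step 6: δ(p0, □) = (p3, □, L) → [p3]□□□□0222
Step 7: δ(p3, □) = (p0, 2, R) → 2[p0]□□□0222

After 7 steps, the tape (ignoring leading/trailing blanks) is: 2□□□0222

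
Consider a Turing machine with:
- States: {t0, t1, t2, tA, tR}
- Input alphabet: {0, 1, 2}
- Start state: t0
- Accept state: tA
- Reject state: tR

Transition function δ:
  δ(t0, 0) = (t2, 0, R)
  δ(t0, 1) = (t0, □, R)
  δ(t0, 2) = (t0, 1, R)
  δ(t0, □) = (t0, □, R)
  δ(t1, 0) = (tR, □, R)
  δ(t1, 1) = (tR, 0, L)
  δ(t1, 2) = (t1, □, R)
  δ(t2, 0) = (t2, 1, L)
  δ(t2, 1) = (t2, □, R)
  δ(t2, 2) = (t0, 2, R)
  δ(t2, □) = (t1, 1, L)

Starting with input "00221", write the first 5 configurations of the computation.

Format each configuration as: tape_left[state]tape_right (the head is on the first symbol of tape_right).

Transitions applied:
Step 1: δ(t0, 0) = (t2, 0, R)
Step 2: δ(t2, 0) = (t2, 1, L)
Step 3: δ(t2, 0) = (t2, 1, L)
Step 4: δ(t2, □) = (t1, 1, L)

The first 5 configurations are:
[t0]00221 ⊢ 0[t2]0221 ⊢ [t2]01221 ⊢ [t2]□11221 ⊢ [t1]□111221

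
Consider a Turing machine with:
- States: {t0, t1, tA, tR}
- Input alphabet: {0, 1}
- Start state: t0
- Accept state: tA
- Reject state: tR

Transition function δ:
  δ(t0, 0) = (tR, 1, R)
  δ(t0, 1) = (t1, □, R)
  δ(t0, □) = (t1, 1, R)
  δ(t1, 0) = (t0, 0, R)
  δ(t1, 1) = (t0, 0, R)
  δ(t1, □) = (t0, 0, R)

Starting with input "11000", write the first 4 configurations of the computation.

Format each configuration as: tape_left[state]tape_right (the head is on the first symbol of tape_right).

Transitions applied:
Step 1: δ(t0, 1) = (t1, □, R)
Step 2: δ(t1, 1) = (t0, 0, R)
Step 3: δ(t0, 0) = (tR, 1, R)

The first 4 configurations are:
[t0]11000 ⊢ □[t1]1000 ⊢ □0[t0]000 ⊢ □01[tR]00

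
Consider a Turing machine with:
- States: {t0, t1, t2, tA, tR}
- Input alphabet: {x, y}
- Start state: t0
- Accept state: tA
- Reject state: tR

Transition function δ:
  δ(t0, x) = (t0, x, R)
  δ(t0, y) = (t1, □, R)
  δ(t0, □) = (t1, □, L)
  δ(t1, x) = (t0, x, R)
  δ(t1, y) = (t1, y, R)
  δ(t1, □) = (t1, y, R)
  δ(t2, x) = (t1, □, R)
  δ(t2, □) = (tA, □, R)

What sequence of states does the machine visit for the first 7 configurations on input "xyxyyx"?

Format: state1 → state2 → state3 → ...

Execution trace:
Initial: [t0]xyxyyx
Step 1: δ(t0, x) = (t0, x, R) → x[t0]yxyyx
Step 2: δ(t0, y) = (t1, □, R) → x□[t1]xyyx
Step 3: δ(t1, x) = (t0, x, R) → x□x[t0]yyx
Step 4: δ(t0, y) = (t1, □, R) → x□x□[t1]yx
Step 5: δ(t1, y) = (t1, y, R) → x□x□y[t1]x
Step 6: δ(t1, x) = (t0, x, R) → x□x□yx[t0]□

State sequence: t0 → t0 → t1 → t0 → t1 → t1 → t0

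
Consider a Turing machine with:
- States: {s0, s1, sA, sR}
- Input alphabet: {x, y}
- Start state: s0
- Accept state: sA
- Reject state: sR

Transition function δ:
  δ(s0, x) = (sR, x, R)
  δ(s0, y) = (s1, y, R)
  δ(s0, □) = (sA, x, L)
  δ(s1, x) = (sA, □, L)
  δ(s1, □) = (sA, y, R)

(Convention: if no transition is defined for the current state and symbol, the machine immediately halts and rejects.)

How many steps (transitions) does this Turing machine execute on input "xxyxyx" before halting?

Execution trace:
Initial: [s0]xxyxyx
Step 1: δ(s0, x) = (sR, x, R) → x[sR]xyxyx

The machine reaches the reject state sR and halts.

The machine executed 1 step before halting.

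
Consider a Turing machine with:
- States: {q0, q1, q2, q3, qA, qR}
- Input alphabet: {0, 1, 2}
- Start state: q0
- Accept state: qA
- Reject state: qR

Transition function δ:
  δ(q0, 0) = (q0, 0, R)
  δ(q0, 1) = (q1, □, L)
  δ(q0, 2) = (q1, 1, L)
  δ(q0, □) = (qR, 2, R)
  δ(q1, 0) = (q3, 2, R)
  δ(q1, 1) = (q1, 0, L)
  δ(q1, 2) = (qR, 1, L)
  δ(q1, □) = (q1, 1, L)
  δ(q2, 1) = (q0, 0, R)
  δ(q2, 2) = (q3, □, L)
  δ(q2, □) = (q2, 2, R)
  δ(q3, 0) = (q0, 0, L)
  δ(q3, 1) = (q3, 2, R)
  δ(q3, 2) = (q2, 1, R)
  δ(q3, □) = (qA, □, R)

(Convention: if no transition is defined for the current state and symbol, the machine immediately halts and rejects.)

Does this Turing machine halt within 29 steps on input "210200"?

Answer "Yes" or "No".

Execution trace:
Initial: [q0]210200
Step 1: δ(q0, 2) = (q1, 1, L) → [q1]□110200
Step 2: δ(q1, □) = (q1, 1, L) → [q1]□1110200
Step 3: δ(q1, □) = (q1, 1, L) → [q1]□11110200
Step 4: δ(q1, □) = (q1, 1, L) → [q1]□111110200
Step 5: δ(q1, □) = (q1, 1, L) → [q1]□1111110200
Step 6: δ(q1, □) = (q1, 1, L) → [q1]□11111110200
Step 7: δ(q1, □) = (q1, 1, L) → [q1]□111111110200
Step 8: δ(q1, □) = (q1, 1, L) → [q1]□1111111110200
Step 9: δ(q1, □) = (q1, 1, L) → [q1]□11111111110200
Step 10: δ(q1, □) = (q1, 1, L) → [q1]□111111111110200
Step 11: δ(q1, □) = (q1, 1, L) → [q1]□1111111111110200
Step 12: δ(q1, □) = (q1, 1, L) → [q1]□11111111111110200
Step 13: δ(q1, □) = (q1, 1, L) → [q1]□111111111111110200
Step 14: δ(q1, □) = (q1, 1, L) → [q1]□1111111111111110200
Step 15: δ(q1, □) = (q1, 1, L) → [q1]□11111111111111110200
Step 16: δ(q1, □) = (q1, 1, L) → [q1]□111111111111111110200
Step 17: δ(q1, □) = (q1, 1, L) → [q1]□1111111111111111110200
Step 18: δ(q1, □) = (q1, 1, L) → [q1]□11111111111111111110200
Step 19: δ(q1, □) = (q1, 1, L) → [q1]□111111111111111111110200
Step 20: δ(q1, □) = (q1, 1, L) → [q1]□1111111111111111111110200
Step 21: δ(q1, □) = (q1, 1, L) → [q1]□11111111111111111111110200
Step 22: δ(q1, □) = (q1, 1, L) → [q1]□111111111111111111111110200
Step 23: δ(q1, □) = (q1, 1, L) → [q1]□1111111111111111111111110200
Step 24: δ(q1, □) = (q1, 1, L) → [q1]□11111111111111111111111110200
Step 25: δ(q1, □) = (q1, 1, L) → [q1]□111111111111111111111111110200
Step 26: δ(q1, □) = (q1, 1, L) → [q1]□1111111111111111111111111110200
Step 27: δ(q1, □) = (q1, 1, L) → [q1]□11111111111111111111111111110200
Step 28: δ(q1, □) = (q1, 1, L) → [q1]□111111111111111111111111111110200
Step 29: δ(q1, □) = (q1, 1, L) → [q1]□1111111111111111111111111111110200

The machine has not reached a halting state after 29 steps.
The machine did not halt within the 29-step bound.

Answer: No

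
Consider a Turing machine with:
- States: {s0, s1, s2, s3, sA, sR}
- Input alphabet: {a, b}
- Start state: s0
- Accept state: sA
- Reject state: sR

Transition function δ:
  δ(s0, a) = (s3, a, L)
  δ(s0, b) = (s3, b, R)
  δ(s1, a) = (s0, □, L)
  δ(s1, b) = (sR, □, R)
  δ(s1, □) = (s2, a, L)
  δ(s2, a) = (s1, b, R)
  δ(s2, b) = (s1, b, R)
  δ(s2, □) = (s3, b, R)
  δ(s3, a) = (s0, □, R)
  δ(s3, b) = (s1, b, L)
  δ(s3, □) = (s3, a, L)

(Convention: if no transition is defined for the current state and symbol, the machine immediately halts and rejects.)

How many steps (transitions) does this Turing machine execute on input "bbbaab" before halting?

Execution trace:
Initial: [s0]bbbaab
Step 1: δ(s0, b) = (s3, b, R) → b[s3]bbaab
Step 2: δ(s3, b) = (s1, b, L) → [s1]bbbaab
Step 3: δ(s1, b) = (sR, □, R) → □[sR]bbaab

The machine reaches the reject state sR and halts.

The machine executed 3 steps before halting.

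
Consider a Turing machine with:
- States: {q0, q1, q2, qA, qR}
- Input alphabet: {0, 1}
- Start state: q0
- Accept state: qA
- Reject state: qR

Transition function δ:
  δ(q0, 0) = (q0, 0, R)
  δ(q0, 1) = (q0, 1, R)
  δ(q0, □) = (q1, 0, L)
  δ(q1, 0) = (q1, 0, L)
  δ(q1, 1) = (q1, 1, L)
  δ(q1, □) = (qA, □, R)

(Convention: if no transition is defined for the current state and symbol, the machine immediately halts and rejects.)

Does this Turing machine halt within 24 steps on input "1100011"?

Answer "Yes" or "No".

Execution trace:
Initial: [q0]1100011
Step 1: δ(q0, 1) = (q0, 1, R) → 1[q0]100011
Step 2: δ(q0, 1) = (q0, 1, R) → 11[q0]00011
Step 3: δ(q0, 0) = (q0, 0, R) → 110[q0]0011
Step 4: δ(q0, 0) = (q0, 0, R) → 1100[q0]011
Step 5: δ(q0, 0) = (q0, 0, R) → 11000[q0]11
Step 6: δ(q0, 1) = (q0, 1, R) → 110001[q0]1
Step 7: δ(q0, 1) = (q0, 1, R) → 1100011[q0]□
Step 8: δ(q0, □) = (q1, 0, L) → 110001[q1]10
Step 9: δ(q1, 1) = (q1, 1, L) → 11000[q1]110
Step 10: δ(q1, 1) = (q1, 1, L) → 1100[q1]0110
Step 11: δ(q1, 0) = (q1, 0, L) → 110[q1]00110
Step 12: δ(q1, 0) = (q1, 0, L) → 11[q1]000110
Step 13: δ(q1, 0) = (q1, 0, L) → 1[q1]1000110
Step 14: δ(q1, 1) = (q1, 1, L) → [q1]11000110
Step 15: δ(q1, 1) = (q1, 1, L) → [q1]□11000110
Step 16: δ(q1, □) = (qA, □, R) → □[qA]11000110

The machine reaches the accept state qA and halts.
The machine halted after 16 steps (within the 24-step bound).

Answer: Yes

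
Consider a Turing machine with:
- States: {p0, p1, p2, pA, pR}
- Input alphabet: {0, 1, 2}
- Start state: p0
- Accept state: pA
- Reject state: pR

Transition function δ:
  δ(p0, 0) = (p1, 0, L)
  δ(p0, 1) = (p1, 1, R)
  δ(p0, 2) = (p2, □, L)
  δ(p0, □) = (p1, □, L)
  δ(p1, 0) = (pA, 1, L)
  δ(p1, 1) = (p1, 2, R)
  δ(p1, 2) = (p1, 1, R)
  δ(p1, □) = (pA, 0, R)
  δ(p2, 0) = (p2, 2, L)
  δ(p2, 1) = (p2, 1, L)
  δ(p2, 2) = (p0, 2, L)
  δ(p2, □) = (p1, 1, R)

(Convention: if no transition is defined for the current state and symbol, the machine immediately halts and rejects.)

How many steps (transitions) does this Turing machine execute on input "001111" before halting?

Execution trace:
Initial: [p0]001111
Step 1: δ(p0, 0) = (p1, 0, L) → [p1]□001111
Step 2: δ(p1, □) = (pA, 0, R) → 0[pA]001111

The machine reaches the accept state pA and halts.

The machine executed 2 steps before halting.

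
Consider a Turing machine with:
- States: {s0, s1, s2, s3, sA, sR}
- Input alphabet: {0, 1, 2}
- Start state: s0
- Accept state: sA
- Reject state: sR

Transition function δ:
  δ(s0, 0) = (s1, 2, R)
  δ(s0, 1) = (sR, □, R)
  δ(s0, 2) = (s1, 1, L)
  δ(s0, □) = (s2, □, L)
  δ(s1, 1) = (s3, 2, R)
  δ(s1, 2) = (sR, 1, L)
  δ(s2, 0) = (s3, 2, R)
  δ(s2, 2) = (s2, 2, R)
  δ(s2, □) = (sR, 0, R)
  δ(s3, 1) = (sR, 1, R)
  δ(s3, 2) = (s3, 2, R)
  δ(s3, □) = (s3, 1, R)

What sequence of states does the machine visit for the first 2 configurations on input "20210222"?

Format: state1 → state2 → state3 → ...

Execution trace:
Initial: [s0]20210222
Step 1: δ(s0, 2) = (s1, 1, L) → [s1]□10210222

No transition is defined for δ(s1, □). By convention the machine halts and rejects.

State sequence: s0 → s1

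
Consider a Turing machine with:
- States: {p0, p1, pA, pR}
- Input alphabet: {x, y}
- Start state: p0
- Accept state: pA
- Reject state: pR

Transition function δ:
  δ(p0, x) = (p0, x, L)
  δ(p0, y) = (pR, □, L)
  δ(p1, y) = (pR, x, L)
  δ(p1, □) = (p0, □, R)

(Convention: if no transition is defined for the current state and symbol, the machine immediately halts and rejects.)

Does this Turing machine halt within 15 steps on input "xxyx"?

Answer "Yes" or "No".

Execution trace:
Initial: [p0]xxyx
Step 1: δ(p0, x) = (p0, x, L) → [p0]□xxyx

No transition is defined for δ(p0, □). By convention the machine halts and rejects.
The machine halted after 1 step (within the 15-step bound).

Answer: Yes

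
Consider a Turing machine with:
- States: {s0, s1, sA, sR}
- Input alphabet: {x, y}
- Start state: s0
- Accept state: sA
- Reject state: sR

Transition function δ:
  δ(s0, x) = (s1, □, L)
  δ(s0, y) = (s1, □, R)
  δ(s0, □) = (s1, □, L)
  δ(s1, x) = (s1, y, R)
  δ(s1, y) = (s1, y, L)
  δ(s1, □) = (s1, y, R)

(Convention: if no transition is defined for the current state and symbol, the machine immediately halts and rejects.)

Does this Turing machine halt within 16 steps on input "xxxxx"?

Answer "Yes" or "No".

Execution trace:
Initial: [s0]xxxxx
Step 1: δ(s0, x) = (s1, □, L) → [s1]□□xxxx
Step 2: δ(s1, □) = (s1, y, R) → y[s1]□xxxx
Step 3: δ(s1, □) = (s1, y, R) → yy[s1]xxxx
Step 4: δ(s1, x) = (s1, y, R) → yyy[s1]xxx
Step 5: δ(s1, x) = (s1, y, R) → yyyy[s1]xx
Step 6: δ(s1, x) = (s1, y, R) → yyyyy[s1]x
Step 7: δ(s1, x) = (s1, y, R) → yyyyyy[s1]□
Step 8: δ(s1, □) = (s1, y, R) → yyyyyyy[s1]□
Step 9: δ(s1, □) = (s1, y, R) → yyyyyyyy[s1]□
Step 10: δ(s1, □) = (s1, y, R) → yyyyyyyyy[s1]□
Step 11: δ(s1, □) = (s1, y, R) → yyyyyyyyyy[s1]□
Step 12: δ(s1, □) = (s1, y, R) → yyyyyyyyyyy[s1]□
Step 13: δ(s1, □) = (s1, y, R) → yyyyyyyyyyyy[s1]□
Step 14: δ(s1, □) = (s1, y, R) → yyyyyyyyyyyyy[s1]□
Step 15: δ(s1, □) = (s1, y, R) → yyyyyyyyyyyyyy[s1]□
Step 16: δ(s1, □) = (s1, y, R) → yyyyyyyyyyyyyyy[s1]□

The machine has not reached a halting state after 16 steps.
The machine did not halt within the 16-step bound.

Answer: No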